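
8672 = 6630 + 2042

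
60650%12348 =11258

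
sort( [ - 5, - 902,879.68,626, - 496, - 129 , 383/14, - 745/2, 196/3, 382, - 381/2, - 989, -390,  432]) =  [ - 989, - 902, - 496, - 390,  -  745/2, - 381/2,  -  129,-5,  383/14, 196/3,382, 432,626,879.68]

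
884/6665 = 884/6665 = 0.13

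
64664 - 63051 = 1613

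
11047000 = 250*44188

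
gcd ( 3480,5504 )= 8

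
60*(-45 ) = -2700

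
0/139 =0 =0.00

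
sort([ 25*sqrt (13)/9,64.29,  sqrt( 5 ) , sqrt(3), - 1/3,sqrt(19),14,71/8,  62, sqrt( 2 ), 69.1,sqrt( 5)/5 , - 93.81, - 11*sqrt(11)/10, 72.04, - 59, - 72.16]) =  [ - 93.81, - 72.16 , - 59, - 11*sqrt( 11 ) /10,- 1/3, sqrt( 5)/5, sqrt( 2),  sqrt( 3 ), sqrt( 5), sqrt(19 ), 71/8,25 * sqrt ( 13 ) /9, 14,62,  64.29, 69.1,72.04 ]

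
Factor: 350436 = 2^2*3^1*19^1*29^1 * 53^1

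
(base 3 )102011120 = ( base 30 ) 91C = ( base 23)F90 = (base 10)8142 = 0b1111111001110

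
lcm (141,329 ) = 987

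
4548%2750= 1798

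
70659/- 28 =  - 2524 + 13/28 = -2523.54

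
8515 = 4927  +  3588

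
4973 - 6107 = -1134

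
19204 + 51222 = 70426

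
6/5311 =6/5311 = 0.00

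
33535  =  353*95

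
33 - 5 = 28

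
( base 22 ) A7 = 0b11100011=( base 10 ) 227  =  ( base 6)1015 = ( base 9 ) 272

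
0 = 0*3861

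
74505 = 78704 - 4199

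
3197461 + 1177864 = 4375325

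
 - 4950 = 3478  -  8428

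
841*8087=6801167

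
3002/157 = 3002/157 = 19.12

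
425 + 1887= 2312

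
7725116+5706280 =13431396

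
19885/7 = 19885/7 = 2840.71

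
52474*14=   734636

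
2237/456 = 4+413/456 = 4.91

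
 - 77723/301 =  - 259+236/301 =- 258.22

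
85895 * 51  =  4380645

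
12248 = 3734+8514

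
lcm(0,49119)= 0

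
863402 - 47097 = 816305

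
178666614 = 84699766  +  93966848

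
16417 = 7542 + 8875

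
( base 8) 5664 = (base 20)79G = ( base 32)2TK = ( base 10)2996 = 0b101110110100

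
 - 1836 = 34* (-54)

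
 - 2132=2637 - 4769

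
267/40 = 6 + 27/40 = 6.67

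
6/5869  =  6/5869 =0.00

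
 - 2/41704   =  - 1 + 20851/20852= - 0.00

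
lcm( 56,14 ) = 56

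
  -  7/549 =- 7/549 = - 0.01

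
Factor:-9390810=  - 2^1 * 3^1*5^1*11^2*13^1*199^1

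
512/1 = 512 = 512.00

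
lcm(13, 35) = 455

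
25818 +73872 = 99690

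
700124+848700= 1548824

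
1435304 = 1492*962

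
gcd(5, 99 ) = 1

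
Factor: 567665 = 5^1 * 7^3 * 331^1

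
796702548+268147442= 1064849990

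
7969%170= 149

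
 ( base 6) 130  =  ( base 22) 2A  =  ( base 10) 54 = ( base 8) 66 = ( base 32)1M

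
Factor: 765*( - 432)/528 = -6885/11 = - 3^4 * 5^1 * 11^( - 1)*17^1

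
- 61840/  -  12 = 15460/3 = 5153.33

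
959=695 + 264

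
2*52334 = 104668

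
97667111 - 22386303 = 75280808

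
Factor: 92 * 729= 2^2 *3^6*23^1 = 67068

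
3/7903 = 3/7903 = 0.00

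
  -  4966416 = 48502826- 53469242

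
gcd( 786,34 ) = 2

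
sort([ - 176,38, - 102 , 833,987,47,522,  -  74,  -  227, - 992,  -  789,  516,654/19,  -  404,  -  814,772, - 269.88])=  [ - 992, - 814,  -  789, - 404, - 269.88, - 227, - 176,  -  102,-74,654/19,  38,  47,516, 522, 772,833,987]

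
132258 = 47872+84386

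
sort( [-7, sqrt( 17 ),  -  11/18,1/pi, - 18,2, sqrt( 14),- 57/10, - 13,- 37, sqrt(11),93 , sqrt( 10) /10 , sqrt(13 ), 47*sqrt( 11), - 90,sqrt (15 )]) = [ -90, - 37,-18, - 13,-7,-57/10, - 11/18,  sqrt( 10) /10, 1/pi,2, sqrt( 11), sqrt (13), sqrt(14), sqrt( 15 ),sqrt(17),93, 47*sqrt( 11)]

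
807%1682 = 807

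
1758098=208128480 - 206370382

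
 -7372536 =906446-8278982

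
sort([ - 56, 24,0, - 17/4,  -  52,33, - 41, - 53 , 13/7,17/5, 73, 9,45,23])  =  [-56, -53  , - 52, - 41, - 17/4, 0, 13/7,17/5 , 9, 23,  24, 33,45, 73]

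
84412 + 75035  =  159447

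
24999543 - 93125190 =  - 68125647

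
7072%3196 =680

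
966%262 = 180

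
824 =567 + 257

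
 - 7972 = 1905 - 9877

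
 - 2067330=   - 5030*411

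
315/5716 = 315/5716 =0.06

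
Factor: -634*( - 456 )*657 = 2^4*3^3*19^1*73^1 * 317^1 =189941328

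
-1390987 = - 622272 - 768715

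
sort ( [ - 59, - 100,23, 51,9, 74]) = [ - 100,  -  59,9 , 23, 51,  74]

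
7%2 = 1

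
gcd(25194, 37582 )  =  38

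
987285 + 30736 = 1018021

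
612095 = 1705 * 359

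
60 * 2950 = 177000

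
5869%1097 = 384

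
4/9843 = 4/9843 = 0.00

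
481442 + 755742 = 1237184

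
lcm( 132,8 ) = 264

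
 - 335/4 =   -  84 + 1/4 = - 83.75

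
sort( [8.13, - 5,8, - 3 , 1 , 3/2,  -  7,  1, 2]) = [ - 7, - 5,  -  3,1,1, 3/2, 2,8,8.13]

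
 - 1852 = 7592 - 9444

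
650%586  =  64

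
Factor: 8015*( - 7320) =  - 58669800=- 2^3*3^1*5^2*7^1*  61^1*229^1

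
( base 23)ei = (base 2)101010100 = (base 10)340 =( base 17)130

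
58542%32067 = 26475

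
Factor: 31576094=2^1*11^1 * 1435277^1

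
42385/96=42385/96 = 441.51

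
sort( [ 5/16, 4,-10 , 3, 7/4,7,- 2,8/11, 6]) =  [ -10, - 2, 5/16,8/11,7/4, 3,  4,6,7]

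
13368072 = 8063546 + 5304526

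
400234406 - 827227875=-426993469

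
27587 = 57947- 30360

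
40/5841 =40/5841 = 0.01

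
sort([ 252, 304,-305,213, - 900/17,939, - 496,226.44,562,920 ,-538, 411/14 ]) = [  -  538 ,-496,- 305, - 900/17, 411/14,  213, 226.44,252,  304, 562, 920, 939]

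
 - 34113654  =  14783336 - 48896990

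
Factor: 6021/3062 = 2^( - 1 )*3^3*223^1*1531^( - 1)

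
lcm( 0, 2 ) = 0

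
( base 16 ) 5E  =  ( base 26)3G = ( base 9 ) 114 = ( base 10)94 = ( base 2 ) 1011110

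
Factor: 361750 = 2^1*5^3*1447^1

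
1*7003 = 7003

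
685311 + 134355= 819666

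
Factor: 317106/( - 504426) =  - 237/377 = - 3^1*13^( - 1) * 29^( - 1)*79^1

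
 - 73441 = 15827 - 89268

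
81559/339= 81559/339 = 240.59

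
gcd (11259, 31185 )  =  81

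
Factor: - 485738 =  - 2^1*11^1*22079^1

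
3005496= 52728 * 57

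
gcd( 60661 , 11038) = 1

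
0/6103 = 0 = 0.00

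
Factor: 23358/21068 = 51/46 = 2^(  -  1)*3^1*17^1*23^(-1)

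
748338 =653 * 1146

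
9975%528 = 471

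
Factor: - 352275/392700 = -61/68 = -2^( - 2)*17^( - 1)*61^1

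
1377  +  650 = 2027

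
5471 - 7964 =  - 2493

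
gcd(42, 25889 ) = 1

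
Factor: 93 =3^1 * 31^1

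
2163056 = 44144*49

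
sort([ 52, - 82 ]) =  [-82, 52 ] 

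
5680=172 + 5508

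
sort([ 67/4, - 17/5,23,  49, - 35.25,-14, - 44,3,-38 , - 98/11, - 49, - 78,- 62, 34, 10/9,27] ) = [ - 78,-62, - 49, - 44, - 38, - 35.25, - 14, - 98/11,- 17/5, 10/9, 3,67/4, 23,27, 34,  49]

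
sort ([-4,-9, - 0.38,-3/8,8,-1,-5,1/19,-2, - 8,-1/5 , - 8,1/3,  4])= [ -9,  -  8, - 8, - 5, - 4, - 2, - 1,-0.38,  -  3/8, - 1/5,1/19 , 1/3,4,8]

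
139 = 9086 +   -  8947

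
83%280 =83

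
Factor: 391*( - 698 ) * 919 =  - 250811642 =- 2^1*17^1*23^1*349^1*919^1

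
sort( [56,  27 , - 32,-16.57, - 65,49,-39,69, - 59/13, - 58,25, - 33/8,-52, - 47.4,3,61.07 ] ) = [ - 65, - 58,-52, - 47.4, - 39, - 32, - 16.57,-59/13, - 33/8, 3,  25,27 , 49,56,61.07, 69]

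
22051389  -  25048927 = - 2997538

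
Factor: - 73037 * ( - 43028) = 2^2* 31^1*347^1*73037^1 = 3142636036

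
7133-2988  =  4145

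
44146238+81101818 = 125248056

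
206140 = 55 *3748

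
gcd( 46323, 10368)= 9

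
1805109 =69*26161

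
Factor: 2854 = 2^1 * 1427^1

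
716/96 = 7 + 11/24= 7.46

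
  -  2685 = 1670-4355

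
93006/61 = 93006/61 = 1524.69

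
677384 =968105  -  290721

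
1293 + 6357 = 7650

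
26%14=12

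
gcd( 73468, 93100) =4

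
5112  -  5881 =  - 769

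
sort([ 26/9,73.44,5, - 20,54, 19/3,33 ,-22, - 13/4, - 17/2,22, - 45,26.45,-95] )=[ - 95, - 45, - 22, - 20, - 17/2, -13/4, 26/9, 5,19/3, 22 , 26.45,33,  54, 73.44]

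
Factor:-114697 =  - 11^1*10427^1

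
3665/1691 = 3665/1691 = 2.17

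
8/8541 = 8/8541= 0.00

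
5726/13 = 440 + 6/13 =440.46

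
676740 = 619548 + 57192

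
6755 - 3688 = 3067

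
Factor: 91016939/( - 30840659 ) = -13^1*29^( - 1) *43^1 *162821^1*1063471^( -1 )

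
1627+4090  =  5717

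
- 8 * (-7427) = 59416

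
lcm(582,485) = 2910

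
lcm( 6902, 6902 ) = 6902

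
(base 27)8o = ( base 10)240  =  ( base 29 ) 88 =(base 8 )360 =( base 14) 132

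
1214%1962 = 1214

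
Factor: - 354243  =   - 3^1*118081^1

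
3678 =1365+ 2313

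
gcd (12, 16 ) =4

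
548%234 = 80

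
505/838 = 505/838= 0.60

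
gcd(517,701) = 1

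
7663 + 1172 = 8835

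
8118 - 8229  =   - 111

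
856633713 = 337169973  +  519463740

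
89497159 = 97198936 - 7701777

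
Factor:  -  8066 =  - 2^1*37^1*109^1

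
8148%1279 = 474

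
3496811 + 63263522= 66760333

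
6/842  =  3/421= 0.01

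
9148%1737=463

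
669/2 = 669/2 = 334.50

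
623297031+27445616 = 650742647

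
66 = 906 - 840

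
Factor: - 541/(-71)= 71^( - 1 )*541^1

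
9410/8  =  1176+ 1/4 =1176.25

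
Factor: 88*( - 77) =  - 2^3*7^1*11^2 = -6776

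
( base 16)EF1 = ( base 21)8E3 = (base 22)7JJ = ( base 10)3825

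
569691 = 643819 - 74128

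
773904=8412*92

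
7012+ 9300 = 16312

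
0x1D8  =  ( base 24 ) JG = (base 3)122111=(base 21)11a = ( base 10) 472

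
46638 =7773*6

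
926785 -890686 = 36099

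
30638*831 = 25460178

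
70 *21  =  1470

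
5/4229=5/4229 =0.00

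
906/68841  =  302/22947 = 0.01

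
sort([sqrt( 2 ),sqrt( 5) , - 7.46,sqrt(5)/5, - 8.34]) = [ - 8.34, - 7.46, sqrt(5 )/5,sqrt(2),sqrt(5)]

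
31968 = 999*32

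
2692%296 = 28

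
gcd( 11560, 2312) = 2312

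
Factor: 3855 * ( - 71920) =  - 2^4*3^1*5^2*29^1*31^1*257^1= - 277251600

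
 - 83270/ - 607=83270/607 = 137.18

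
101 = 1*101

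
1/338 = 1/338 = 0.00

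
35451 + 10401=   45852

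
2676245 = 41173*65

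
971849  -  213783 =758066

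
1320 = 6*220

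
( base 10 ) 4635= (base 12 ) 2823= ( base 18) E59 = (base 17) g0b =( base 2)1001000011011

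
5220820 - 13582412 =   -  8361592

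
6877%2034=775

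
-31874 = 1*(-31874 )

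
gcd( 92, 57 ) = 1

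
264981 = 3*88327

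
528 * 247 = 130416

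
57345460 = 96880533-39535073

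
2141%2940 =2141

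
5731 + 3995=9726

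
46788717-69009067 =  - 22220350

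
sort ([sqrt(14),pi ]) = [pi, sqrt( 14)]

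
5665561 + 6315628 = 11981189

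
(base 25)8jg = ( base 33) 51D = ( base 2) 1010101110011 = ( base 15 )1961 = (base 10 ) 5491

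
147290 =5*29458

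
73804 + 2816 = 76620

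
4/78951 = 4/78951 = 0.00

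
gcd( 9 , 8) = 1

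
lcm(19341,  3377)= 212751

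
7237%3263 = 711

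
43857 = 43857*1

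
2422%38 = 28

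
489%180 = 129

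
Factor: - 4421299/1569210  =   - 2^( -1 )*3^( - 1)*5^( - 1)*19^( - 1 )*2753^(-1 )*4421299^1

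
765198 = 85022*9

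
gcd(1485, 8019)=297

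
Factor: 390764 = 2^2*11^1 * 83^1*107^1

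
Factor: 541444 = 2^2 *223^1*607^1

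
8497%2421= 1234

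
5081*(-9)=  -  45729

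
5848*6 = 35088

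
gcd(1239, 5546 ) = 59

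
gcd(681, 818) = 1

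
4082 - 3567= 515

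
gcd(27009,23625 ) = 9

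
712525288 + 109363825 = 821889113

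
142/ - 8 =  - 18 + 1/4 = -17.75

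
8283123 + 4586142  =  12869265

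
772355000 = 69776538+702578462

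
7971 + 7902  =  15873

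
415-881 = -466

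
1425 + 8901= 10326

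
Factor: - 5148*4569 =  - 23521212 = - 2^2 * 3^3*11^1*13^1*1523^1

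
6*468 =2808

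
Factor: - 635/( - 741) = 3^( - 1)* 5^1 * 13^( - 1)*19^( - 1 )*127^1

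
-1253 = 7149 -8402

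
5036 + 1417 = 6453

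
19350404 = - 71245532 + 90595936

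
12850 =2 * 6425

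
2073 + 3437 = 5510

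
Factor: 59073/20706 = 97/34 = 2^(-1) * 17^( - 1 )*97^1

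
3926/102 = 38 + 25/51 = 38.49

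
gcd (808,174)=2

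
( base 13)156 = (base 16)f0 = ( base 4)3300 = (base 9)286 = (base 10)240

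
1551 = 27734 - 26183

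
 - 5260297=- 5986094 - -725797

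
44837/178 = 251 +159/178 =251.89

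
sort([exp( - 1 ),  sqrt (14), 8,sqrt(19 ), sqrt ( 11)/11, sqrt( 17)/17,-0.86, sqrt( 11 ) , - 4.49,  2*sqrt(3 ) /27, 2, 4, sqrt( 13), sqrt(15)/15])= [-4.49, - 0.86, 2*sqrt (3 )/27,sqrt(17)/17, sqrt(15 ) /15,sqrt(11) /11, exp(-1),2,sqrt (11),sqrt(13), sqrt(14)  ,  4, sqrt(19), 8]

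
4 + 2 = 6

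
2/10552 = 1/5276  =  0.00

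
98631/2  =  98631/2 = 49315.50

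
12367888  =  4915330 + 7452558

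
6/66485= 6/66485=0.00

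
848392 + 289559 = 1137951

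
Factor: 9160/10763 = 2^3*5^1*47^ ( - 1)   =  40/47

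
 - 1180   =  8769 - 9949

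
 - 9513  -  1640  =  -11153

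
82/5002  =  1/61 = 0.02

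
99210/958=49605/479 =103.56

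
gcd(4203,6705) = 9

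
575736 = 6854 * 84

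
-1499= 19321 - 20820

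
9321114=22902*407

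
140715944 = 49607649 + 91108295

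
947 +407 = 1354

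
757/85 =8 + 77/85 = 8.91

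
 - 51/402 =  -17/134=-  0.13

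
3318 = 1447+1871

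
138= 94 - -44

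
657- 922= - 265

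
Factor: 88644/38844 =3^( - 1 )*13^( - 1)*89^1   =  89/39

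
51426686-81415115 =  - 29988429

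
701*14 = 9814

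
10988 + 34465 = 45453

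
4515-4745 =-230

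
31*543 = 16833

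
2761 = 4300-1539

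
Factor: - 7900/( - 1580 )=5^1 = 5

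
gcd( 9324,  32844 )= 84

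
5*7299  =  36495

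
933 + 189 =1122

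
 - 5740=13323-19063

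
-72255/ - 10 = 14451/2= 7225.50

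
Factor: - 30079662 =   -  2^1*3^1*5013277^1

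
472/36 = 13 + 1/9= 13.11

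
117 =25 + 92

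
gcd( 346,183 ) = 1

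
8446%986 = 558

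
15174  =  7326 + 7848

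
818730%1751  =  1013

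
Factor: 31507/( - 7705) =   -  5^( - 1)*7^2 * 23^(-1)*67^( - 1) * 643^1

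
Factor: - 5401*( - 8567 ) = 46270367 =11^1*13^1*491^1*659^1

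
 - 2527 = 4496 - 7023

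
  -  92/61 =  - 2 + 30/61 = -1.51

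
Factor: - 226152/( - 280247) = 648/803 = 2^3* 3^4*11^ ( - 1)*73^(- 1 )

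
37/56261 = 37/56261  =  0.00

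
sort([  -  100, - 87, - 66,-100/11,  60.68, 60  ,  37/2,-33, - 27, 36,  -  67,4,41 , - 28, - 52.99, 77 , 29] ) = [ - 100, - 87, - 67,-66, - 52.99,- 33, - 28, - 27 ,  -  100/11, 4,  37/2, 29, 36,  41 , 60,60.68, 77 ]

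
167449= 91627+75822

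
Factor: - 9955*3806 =  -  37888730 = - 2^1*5^1*11^2*173^1 *181^1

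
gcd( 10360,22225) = 35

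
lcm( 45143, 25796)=180572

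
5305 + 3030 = 8335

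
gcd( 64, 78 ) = 2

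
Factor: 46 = 2^1*23^1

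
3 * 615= 1845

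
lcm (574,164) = 1148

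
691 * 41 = 28331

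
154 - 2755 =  - 2601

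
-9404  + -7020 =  - 16424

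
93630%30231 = 2937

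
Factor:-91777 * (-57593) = 7^2*1873^1*57593^1 = 5285712761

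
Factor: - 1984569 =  - 3^1*19^1 * 37^1*941^1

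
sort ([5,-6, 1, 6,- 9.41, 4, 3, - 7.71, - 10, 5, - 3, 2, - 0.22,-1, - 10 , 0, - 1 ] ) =[ - 10, - 10, - 9.41,-7.71, - 6, - 3, - 1, - 1, - 0.22,0, 1,2 , 3, 4,5,  5 , 6 ] 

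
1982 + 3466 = 5448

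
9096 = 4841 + 4255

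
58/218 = 29/109 =0.27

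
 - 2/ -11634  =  1/5817= 0.00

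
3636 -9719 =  - 6083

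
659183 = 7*94169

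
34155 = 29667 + 4488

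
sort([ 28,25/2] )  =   [ 25/2 , 28 ] 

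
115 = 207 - 92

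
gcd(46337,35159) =1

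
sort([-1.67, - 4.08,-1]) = [-4.08 ,-1.67, - 1]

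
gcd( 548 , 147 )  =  1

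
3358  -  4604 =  - 1246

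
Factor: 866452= 2^2*251^1 * 863^1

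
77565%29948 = 17669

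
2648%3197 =2648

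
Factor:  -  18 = -2^1*3^2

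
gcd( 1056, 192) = 96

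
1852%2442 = 1852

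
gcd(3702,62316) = 6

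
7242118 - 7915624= - 673506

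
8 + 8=16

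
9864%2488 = 2400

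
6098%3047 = 4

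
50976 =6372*8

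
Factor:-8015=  - 5^1*7^1*229^1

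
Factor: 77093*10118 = 2^1*5059^1*77093^1=   780026974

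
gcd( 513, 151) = 1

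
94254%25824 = 16782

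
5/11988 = 5/11988= 0.00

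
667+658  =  1325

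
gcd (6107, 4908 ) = 1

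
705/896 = 705/896 = 0.79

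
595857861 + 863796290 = 1459654151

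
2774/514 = 5 + 102/257 = 5.40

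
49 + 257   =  306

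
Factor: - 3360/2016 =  - 3^( -1)*5^1=- 5/3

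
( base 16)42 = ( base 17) 3f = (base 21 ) 33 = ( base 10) 66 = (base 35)1V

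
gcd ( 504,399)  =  21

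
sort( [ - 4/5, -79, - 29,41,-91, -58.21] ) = [-91,  -  79, - 58.21,-29,-4/5,41 ] 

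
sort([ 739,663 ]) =[ 663,739]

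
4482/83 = 54 = 54.00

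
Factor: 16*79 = 1264 = 2^4*79^1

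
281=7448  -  7167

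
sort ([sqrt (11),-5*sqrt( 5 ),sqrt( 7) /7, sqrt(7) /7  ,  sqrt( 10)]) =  [ - 5*sqrt(5 ), sqrt (7 ) /7,sqrt(7 )/7, sqrt(10) , sqrt (11 )]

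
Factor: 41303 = 103^1*401^1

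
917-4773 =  - 3856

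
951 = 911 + 40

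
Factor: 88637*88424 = 2^3*7^1*151^1*587^1 * 1579^1 = 7837638088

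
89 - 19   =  70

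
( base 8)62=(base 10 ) 50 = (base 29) 1l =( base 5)200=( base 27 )1n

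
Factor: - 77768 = -2^3*9721^1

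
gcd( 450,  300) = 150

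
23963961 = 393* 60977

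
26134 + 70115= 96249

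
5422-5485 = - 63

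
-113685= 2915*(-39 )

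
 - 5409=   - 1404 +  - 4005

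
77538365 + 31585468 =109123833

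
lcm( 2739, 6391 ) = 19173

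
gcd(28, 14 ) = 14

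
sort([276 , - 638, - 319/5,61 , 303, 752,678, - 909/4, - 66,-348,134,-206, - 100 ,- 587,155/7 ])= [-638, - 587, - 348, - 909/4, - 206,-100 , -66, - 319/5,155/7, 61,134,276,  303,678,752 ] 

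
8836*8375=74001500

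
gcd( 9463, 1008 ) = 1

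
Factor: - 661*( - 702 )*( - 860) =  - 399058920 = - 2^3*3^3*5^1*13^1*43^1*661^1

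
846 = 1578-732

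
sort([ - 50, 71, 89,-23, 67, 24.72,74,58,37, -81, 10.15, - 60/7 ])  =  [ - 81, - 50, - 23,- 60/7, 10.15 , 24.72,37, 58,67, 71, 74,89]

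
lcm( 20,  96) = 480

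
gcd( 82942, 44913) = 1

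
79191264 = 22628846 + 56562418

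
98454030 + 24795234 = 123249264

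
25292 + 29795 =55087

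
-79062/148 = -39531/74 = - 534.20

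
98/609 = 14/87=0.16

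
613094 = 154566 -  - 458528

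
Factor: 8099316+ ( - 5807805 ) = 2291511 = 3^1*419^1*1823^1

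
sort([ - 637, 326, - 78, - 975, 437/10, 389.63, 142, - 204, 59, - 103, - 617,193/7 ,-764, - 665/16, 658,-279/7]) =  [ - 975, - 764, - 637, - 617, - 204, - 103, - 78, - 665/16 , - 279/7,193/7,437/10,59 , 142,326,389.63, 658 ]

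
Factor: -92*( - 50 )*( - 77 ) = - 2^3*5^2*7^1 * 11^1 * 23^1 = -354200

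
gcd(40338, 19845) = 81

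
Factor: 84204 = 2^2*3^2 * 2339^1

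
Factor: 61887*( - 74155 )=- 4589230485 = - 3^1*5^1 * 7^2 * 421^1 * 14831^1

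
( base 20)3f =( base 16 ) 4B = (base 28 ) 2J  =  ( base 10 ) 75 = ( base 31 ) 2D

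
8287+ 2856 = 11143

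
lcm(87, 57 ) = 1653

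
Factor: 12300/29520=5/12= 2^( - 2)*3^ ( - 1)*5^1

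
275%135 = 5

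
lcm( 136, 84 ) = 2856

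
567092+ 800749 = 1367841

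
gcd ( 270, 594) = 54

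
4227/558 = 7 + 107/186 = 7.58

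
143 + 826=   969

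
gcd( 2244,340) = 68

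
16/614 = 8/307 = 0.03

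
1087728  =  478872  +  608856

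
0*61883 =0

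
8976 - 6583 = 2393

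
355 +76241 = 76596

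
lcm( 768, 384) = 768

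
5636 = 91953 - 86317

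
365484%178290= 8904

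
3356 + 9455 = 12811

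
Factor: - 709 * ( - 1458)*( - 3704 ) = -3828906288 = -2^4 * 3^6 *463^1*  709^1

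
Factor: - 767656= - 2^3*95957^1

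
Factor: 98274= 2^1*3^1*11^1*1489^1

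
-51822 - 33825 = - 85647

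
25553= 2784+22769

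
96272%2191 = 2059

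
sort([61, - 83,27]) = [ - 83,27,61]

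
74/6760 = 37/3380 = 0.01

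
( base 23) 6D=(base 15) a1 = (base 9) 177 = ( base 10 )151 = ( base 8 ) 227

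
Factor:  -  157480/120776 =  - 635/487=- 5^1*127^1*487^ ( - 1)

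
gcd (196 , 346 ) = 2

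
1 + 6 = 7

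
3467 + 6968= 10435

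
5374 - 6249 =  - 875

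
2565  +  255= 2820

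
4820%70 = 60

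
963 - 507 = 456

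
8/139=8/139 = 0.06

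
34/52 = 17/26= 0.65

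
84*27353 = 2297652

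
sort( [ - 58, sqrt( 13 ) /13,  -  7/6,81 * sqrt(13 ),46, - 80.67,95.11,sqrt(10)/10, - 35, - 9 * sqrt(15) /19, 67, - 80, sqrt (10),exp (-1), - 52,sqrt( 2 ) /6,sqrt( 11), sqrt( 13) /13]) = [ - 80.67,-80, - 58, - 52, - 35, - 9 * sqrt (15) /19,  -  7/6 , sqrt(2) /6, sqrt(13 ) /13,sqrt( 13 ) /13 , sqrt( 10)/10,exp( - 1), sqrt ( 10),  sqrt(11), 46, 67,  95.11,81*sqrt ( 13)] 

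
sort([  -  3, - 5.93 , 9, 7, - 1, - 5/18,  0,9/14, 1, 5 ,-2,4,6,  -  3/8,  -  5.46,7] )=[ - 5.93,-5.46, - 3,-2,- 1,  -  3/8 , - 5/18, 0,9/14,1,4,5,6, 7, 7,9 ] 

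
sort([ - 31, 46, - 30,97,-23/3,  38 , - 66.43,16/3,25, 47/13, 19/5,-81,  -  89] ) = [ - 89, - 81,  -  66.43 , - 31, - 30, - 23/3,  47/13,19/5,  16/3,  25, 38,46,97] 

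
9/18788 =9/18788= 0.00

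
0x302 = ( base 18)26E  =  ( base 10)770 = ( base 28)re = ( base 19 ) 22A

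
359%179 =1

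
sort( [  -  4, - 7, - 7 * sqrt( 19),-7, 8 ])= [ - 7*sqrt ( 19), - 7, - 7,  -  4,8]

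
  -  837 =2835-3672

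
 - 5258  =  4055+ - 9313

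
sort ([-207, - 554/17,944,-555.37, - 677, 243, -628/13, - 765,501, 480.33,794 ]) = [ - 765, - 677, -555.37, - 207, - 628/13, - 554/17,243, 480.33,501,794, 944]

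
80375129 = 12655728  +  67719401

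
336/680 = 42/85 = 0.49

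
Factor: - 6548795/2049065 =  -  1309759/409813=- 11^1 * 119069^1* 409813^(  -  1 )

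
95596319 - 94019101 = 1577218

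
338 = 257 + 81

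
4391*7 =30737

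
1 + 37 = 38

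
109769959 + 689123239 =798893198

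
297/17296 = 297/17296 = 0.02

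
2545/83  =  2545/83 = 30.66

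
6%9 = 6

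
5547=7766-2219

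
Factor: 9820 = 2^2*5^1*491^1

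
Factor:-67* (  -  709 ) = 47503 = 67^1*709^1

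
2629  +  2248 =4877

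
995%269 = 188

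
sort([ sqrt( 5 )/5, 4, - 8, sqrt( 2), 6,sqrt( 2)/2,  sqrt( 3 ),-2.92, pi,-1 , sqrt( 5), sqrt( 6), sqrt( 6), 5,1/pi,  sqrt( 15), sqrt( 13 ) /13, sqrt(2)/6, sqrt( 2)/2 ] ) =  [ - 8,-2.92, - 1, sqrt( 2)/6,sqrt ( 13)/13, 1/pi, sqrt( 5 ) /5, sqrt( 2)/2,sqrt( 2)/2, sqrt(2), sqrt( 3) , sqrt( 5 ),sqrt ( 6),sqrt( 6 ), pi, sqrt(15), 4,5,6 ]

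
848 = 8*106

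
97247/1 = 97247 = 97247.00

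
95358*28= 2670024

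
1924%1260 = 664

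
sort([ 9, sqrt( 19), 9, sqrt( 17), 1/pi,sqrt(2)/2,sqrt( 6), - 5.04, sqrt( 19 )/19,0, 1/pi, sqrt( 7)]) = [ - 5.04,0, sqrt( 19 )/19, 1/pi,1/pi,sqrt( 2)/2,sqrt ( 6 ), sqrt(7 ), sqrt( 17 ),sqrt( 19), 9, 9 ] 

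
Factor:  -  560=  -  2^4*5^1*7^1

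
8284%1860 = 844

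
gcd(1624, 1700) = 4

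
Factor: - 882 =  - 2^1*3^2*7^2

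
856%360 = 136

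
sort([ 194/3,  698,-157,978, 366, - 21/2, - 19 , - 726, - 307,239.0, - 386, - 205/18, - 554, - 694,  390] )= [ - 726, -694 , - 554, - 386, - 307, - 157 , - 19,- 205/18, - 21/2, 194/3,  239.0,366 , 390, 698,978 ] 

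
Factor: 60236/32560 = 2^( - 2)*5^(- 1) * 37^1 = 37/20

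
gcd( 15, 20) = 5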